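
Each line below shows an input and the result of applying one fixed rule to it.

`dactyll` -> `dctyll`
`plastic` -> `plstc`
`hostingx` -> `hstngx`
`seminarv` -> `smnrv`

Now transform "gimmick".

gmmck

The pattern: remove every vowel.
"gimmick" → "gmmck".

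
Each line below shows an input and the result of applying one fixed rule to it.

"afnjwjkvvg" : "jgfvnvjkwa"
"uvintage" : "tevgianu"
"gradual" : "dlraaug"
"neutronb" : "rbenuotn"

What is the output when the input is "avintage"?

tevgiana

Each output is the input with this applied: take characters alternately from the front and the back (1st, last, 2nd, 2nd-last, ...), then swap the first and last characters.
For "avintage", step one produces "aevgiant"; step two turns that into "tevgiana".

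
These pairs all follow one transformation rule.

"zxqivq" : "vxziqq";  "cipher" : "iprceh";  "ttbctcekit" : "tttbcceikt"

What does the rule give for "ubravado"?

Rule — sort the characters into alphabetical order, then move the last 3 characters to the front (rotate right by 3).
Starting from "ubravado": after the first operation, "aabdoruv"; after the second, "ruvaabdo".

ruvaabdo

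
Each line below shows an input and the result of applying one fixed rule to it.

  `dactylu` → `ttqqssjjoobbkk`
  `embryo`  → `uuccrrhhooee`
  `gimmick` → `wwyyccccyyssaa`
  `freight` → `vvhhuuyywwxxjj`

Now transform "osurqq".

eeiikkhhgggg

Looking at the pairs, the operation is to shift every letter 10 places backward in the alphabet (wrapping around), then double every character.
"osurqq" → "eikhgg" → "eeiikkhhgggg".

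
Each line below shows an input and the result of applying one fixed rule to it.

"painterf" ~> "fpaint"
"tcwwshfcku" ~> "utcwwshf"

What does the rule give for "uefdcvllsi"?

What's happening: move the last 3 characters to the front (rotate right by 3), then delete the first 2 characters.
"uefdcvllsi" → "lsiuefdcvl" → "iuefdcvl".

iuefdcvl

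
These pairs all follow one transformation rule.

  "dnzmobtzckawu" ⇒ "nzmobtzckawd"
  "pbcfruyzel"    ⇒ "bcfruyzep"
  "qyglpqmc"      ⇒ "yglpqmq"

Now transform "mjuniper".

junipem

Looking at the pairs, the operation is to swap the first and last characters, then delete the first character.
Starting from "mjuniper": after the first operation, "rjunipem"; after the second, "junipem".
(Check on "qyglpqmc": → "cyglpqmq" → "yglpqmq" ✓)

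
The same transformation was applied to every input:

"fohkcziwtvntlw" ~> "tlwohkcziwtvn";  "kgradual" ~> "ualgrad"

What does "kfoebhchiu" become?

The transformation: delete the first character, then move the last 3 characters to the front (rotate right by 3).
Applying both steps to "kfoebhchiu": "foebhchiu", then "hiufoebhc".

hiufoebhc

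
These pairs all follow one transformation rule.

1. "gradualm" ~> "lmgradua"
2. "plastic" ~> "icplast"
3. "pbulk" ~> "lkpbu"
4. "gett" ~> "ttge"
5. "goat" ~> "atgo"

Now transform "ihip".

In each case the input is transformed by: move the last 2 characters to the front (rotate right by 2).
For "ihip" the result is "ipih".

ipih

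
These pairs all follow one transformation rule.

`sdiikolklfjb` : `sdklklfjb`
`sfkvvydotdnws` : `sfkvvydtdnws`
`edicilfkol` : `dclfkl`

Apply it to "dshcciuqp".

Looking at the pairs, the operation is to remove every vowel.
Applying that to "dshcciuqp" gives "dshccqp".

dshccqp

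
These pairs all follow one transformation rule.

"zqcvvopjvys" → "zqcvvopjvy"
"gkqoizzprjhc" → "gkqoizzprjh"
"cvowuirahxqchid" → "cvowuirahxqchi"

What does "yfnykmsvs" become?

The transformation: delete the last character.
Doing the same to "yfnykmsvs": "yfnykmsv".

yfnykmsv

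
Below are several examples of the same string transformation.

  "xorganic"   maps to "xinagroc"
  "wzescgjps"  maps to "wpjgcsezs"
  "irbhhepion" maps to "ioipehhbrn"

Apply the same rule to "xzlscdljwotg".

xtowjldcslzg

The rule is to swap the first and last characters, then reverse the string.
Applying both steps to "xzlscdljwotg": "gzlscdljwotx", then "xtowjldcslzg".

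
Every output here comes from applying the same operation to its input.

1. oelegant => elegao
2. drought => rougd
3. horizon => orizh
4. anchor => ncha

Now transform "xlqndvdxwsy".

Each output is the input with this applied: delete the last 2 characters, then move the first character to the end.
For "xlqndvdxwsy", step one produces "xlqndvdxw"; step two turns that into "lqndvdxwx".

lqndvdxwx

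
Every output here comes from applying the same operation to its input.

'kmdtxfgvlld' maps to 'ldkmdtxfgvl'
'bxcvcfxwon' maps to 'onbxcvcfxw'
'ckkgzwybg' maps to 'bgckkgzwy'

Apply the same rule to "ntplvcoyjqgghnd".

The transformation: move the last 2 characters to the front (rotate right by 2).
For "ntplvcoyjqgghnd" the result is "ndntplvcoyjqggh".

ndntplvcoyjqggh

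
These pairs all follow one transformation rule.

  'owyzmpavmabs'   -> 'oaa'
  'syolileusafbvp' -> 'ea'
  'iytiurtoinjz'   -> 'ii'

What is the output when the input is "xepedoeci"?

Rule — keep one character in every 3, starting at position 1 (positions 1st, 4th, 7th, ...), then keep only the vowels.
On "xepedoeci": the first step gives "xee", and the second then gives "ee".

ee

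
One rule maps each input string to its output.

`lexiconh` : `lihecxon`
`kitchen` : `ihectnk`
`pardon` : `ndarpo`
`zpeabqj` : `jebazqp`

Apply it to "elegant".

Rule — sort the characters into reverse alphabetical order, then move the first 3 characters to the end (rotate left by 3).
For "elegant", step one produces "tnlgeea"; step two turns that into "geeatnl".
(Check on "kitchen": → "tnkihec" → "ihectnk" ✓)

geeatnl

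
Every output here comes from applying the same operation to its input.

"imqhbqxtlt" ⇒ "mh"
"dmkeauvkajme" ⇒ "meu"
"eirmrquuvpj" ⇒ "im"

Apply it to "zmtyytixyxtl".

Looking at the pairs, the operation is to keep every other character starting from the second (positions 2nd, 4th, 6th, ...), then delete the last 3 characters.
For "zmtyytixyxtl", step one produces "mytxxl"; step two turns that into "myt".

myt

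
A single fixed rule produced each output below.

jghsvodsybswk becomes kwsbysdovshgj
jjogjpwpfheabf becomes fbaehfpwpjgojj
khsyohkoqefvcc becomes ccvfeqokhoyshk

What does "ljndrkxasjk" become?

kjsaxkrdnjl

Each output is the input with this applied: reverse the string.
So "ljndrkxasjk" becomes "kjsaxkrdnjl".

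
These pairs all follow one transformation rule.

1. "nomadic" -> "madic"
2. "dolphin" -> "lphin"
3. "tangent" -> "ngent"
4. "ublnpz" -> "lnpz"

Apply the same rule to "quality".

ality

What's happening: delete the first 2 characters.
For "quality" the result is "ality".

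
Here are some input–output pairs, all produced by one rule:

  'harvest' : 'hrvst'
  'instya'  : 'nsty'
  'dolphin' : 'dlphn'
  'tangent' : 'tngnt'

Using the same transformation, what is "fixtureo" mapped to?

The transformation: remove every vowel.
On "fixtureo" that produces "fxtr".

fxtr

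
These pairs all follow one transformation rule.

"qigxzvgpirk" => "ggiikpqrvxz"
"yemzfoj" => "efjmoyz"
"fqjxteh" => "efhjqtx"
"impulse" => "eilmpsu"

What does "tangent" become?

aegnntt

The rule is to sort the characters into alphabetical order.
For "tangent" the result is "aegnntt".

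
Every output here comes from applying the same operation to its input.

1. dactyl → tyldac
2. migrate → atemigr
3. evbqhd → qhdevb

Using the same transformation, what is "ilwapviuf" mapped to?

Looking at the pairs, the operation is to move the last 3 characters to the front (rotate right by 3).
Applying that to "ilwapviuf" gives "iufilwapv".

iufilwapv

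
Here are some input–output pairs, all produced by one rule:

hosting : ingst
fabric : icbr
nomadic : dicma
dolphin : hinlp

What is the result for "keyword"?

ordyw

In each case the input is transformed by: delete the first 2 characters, then move the first 2 characters to the end (rotate left by 2).
On "keyword": the first step gives "yword", and the second then gives "ordyw".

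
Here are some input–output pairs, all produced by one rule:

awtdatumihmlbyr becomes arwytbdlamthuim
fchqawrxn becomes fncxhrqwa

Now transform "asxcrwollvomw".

Looking at the pairs, the operation is to take characters alternately from the front and the back (1st, last, 2nd, 2nd-last, ...).
So "asxcrwollvomw" becomes "awsmxocvrlwlo".

awsmxocvrlwlo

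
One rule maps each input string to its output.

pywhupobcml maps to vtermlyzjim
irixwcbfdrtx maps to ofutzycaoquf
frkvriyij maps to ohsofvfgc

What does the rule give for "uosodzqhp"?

Rule — move the first character to the end, then shift every letter 3 places backward in the alphabet (wrapping around).
For "uosodzqhp", step one produces "osodzqhpu"; step two turns that into "lplawnemr".
(Check on "irixwcbfdrtx": → "rixwcbfdrtxi" → "ofutzycaoquf" ✓)

lplawnemr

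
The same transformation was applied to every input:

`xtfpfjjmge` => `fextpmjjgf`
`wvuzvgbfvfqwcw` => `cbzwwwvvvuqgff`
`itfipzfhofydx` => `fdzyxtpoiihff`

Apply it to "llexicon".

What's happening: sort the characters into reverse alphabetical order, then move the last 2 characters to the front (rotate right by 2).
Starting from "llexicon": after the first operation, "xonlliec"; after the second, "ecxonlli".
(Check on "itfipzfhofydx": → "zyxtpoiihfffd" → "fdzyxtpoiihff" ✓)

ecxonlli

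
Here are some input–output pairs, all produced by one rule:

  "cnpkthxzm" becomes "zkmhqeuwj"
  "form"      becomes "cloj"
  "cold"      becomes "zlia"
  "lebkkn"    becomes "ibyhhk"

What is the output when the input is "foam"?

Rule — shift every letter 3 places backward in the alphabet (wrapping around).
"foam" → "clxj".

clxj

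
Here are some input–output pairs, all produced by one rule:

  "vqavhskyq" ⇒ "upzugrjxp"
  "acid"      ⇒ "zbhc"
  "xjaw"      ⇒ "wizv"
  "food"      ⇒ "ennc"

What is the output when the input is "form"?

The rule is to shift every letter 1 place backward in the alphabet (wrapping around).
On "form" that produces "enql".

enql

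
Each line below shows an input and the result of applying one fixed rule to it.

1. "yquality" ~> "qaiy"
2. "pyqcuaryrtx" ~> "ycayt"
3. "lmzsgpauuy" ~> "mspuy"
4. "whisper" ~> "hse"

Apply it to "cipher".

ihr

The pattern: keep every other character starting from the second (positions 2nd, 4th, 6th, ...).
So "cipher" becomes "ihr".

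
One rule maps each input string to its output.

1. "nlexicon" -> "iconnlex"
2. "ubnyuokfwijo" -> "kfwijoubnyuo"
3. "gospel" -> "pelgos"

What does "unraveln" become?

In each case the input is transformed by: swap the front and back halves of the string.
Applying that to "unraveln" gives "velnunra".

velnunra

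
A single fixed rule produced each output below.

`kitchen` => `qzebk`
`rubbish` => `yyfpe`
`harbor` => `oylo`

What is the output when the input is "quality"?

xifqv

The transformation: delete the first 2 characters, then shift every letter 3 places backward in the alphabet (wrapping around).
For "quality", step one produces "ality"; step two turns that into "xifqv".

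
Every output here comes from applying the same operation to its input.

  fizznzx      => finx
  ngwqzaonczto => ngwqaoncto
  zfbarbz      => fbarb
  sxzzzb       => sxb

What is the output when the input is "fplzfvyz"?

fplfvy

The pattern: remove every "z".
On "fplzfvyz" that produces "fplfvy".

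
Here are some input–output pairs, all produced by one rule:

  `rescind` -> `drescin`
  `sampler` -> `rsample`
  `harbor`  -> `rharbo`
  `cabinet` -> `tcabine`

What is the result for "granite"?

The pattern: move the last character to the front.
For "granite" the result is "egranit".

egranit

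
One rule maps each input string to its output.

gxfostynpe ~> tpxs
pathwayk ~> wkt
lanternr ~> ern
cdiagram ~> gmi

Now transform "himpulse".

Looking at the pairs, the operation is to swap the front and back halves of the string, then keep one character in every 3, starting at position 1 (positions 1st, 4th, 7th, ...).
Starting from "himpulse": after the first operation, "ulsehimp"; after the second, "uem".

uem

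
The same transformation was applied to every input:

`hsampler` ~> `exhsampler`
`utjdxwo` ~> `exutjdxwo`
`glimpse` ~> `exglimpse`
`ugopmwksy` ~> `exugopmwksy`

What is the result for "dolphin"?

exdolphin

The pattern: prepend "ex".
On "dolphin" that produces "exdolphin".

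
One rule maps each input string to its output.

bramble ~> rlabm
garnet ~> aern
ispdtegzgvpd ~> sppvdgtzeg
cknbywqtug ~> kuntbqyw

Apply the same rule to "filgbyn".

Rule — take characters alternately from the front and the back (1st, last, 2nd, 2nd-last, ...), then delete the first 2 characters.
On "filgbyn": the first step gives "fniylbg", and the second then gives "iylbg".

iylbg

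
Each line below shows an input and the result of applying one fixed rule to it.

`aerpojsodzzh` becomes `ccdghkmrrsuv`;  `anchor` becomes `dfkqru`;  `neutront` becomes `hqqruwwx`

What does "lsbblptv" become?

eeoosvwy

The transformation: shift every letter 3 places forward in the alphabet (wrapping around), then sort the characters into alphabetical order.
"lsbblptv" → "oveeoswy" → "eeoosvwy".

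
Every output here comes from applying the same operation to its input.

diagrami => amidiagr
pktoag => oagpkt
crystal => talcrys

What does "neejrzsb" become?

zsbneejr

The transformation: move the last 3 characters to the front (rotate right by 3).
So "neejrzsb" becomes "zsbneejr".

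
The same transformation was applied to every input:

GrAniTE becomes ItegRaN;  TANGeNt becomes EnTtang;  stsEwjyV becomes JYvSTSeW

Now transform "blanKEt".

keTBLAN

In each case the input is transformed by: flip the case of every letter, then move the last 3 characters to the front (rotate right by 3).
"blanKEt" → "keTBLAN".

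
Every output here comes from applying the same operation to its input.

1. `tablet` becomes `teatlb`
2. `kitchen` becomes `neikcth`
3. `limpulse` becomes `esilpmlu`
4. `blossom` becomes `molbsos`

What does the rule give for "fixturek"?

What's happening: move the last 2 characters to the front (rotate right by 2), then swap each adjacent pair of characters (1↔2, 3↔4, ...).
For "fixturek", step one produces "ekfixtur"; step two turns that into "keiftxru".

keiftxru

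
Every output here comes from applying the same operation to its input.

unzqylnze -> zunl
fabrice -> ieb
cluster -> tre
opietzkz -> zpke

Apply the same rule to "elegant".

The transformation: sort the characters into reverse alphabetical order, then keep every other character starting from the second (positions 2nd, 4th, 6th, ...).
On "elegant": the first step gives "tnlgeea", and the second then gives "nge".
(Check on "opietzkz": → "zztpokie" → "zpke" ✓)

nge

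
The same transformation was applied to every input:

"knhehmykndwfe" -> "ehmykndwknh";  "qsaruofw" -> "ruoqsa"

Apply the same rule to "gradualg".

In each case the input is transformed by: delete the last 2 characters, then move the first 3 characters to the end (rotate left by 3).
For "gradualg", step one produces "gradua"; step two turns that into "duagra".

duagra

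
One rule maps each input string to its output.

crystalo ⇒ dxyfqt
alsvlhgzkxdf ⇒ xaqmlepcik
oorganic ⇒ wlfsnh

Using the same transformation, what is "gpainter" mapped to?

fnsyjw

The transformation: shift every letter 5 places forward in the alphabet (wrapping around), then delete the first 2 characters.
Applying both steps to "gpainter": "lufnsyjw", then "fnsyjw".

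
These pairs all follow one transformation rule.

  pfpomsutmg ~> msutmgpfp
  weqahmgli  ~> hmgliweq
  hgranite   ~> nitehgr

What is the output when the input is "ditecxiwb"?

Looking at the pairs, the operation is to move the first 3 characters to the end (rotate left by 3), then delete the first character.
"ditecxiwb" → "cxiwbdit".
(Check on "pfpomsutmg": → "omsutmgpfp" → "msutmgpfp" ✓)

cxiwbdit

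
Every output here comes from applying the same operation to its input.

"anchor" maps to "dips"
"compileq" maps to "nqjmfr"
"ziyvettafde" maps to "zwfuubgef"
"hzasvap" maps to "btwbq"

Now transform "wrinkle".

Rule — shift every letter 1 place forward in the alphabet (wrapping around), then delete the first 2 characters.
Working it through for "wrinkle": intermediate "xsjolmf", final "jolmf".

jolmf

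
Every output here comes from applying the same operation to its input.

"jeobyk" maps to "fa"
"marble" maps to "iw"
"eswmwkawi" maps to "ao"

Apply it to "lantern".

hw

Each output is the input with this applied: shift every letter 4 places backward in the alphabet (wrapping around), then keep only the first 2 characters.
Starting from "lantern": after the first operation, "hwjpanj"; after the second, "hw".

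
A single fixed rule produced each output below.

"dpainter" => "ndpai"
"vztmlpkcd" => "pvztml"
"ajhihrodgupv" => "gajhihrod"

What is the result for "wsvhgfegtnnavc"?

The transformation: delete the last 3 characters, then move the last character to the front.
Doing the same to "wsvhgfegtnnavc": "nwsvhgfegtn".

nwsvhgfegtn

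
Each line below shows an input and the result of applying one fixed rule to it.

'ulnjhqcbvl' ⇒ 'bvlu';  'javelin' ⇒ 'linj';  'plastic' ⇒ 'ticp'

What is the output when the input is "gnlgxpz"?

xpzg

The rule is to move the first character to the end, then keep only the last 4 characters.
For "gnlgxpz", step one produces "nlgxpzg"; step two turns that into "xpzg".
(Check on "javelin": → "avelinj" → "linj" ✓)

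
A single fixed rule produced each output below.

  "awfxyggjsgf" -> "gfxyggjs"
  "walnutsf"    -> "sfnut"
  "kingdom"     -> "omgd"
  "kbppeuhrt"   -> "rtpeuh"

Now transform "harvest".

stve

In each case the input is transformed by: delete the first 3 characters, then move the last 2 characters to the front (rotate right by 2).
Starting from "harvest": after the first operation, "vest"; after the second, "stve".
(Check on "walnutsf": → "nutsf" → "sfnut" ✓)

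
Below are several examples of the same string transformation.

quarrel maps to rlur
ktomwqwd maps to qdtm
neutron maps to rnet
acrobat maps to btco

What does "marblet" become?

Rule — move the last 3 characters to the front (rotate right by 3), then keep every other character starting from the first (positions 1st, 3rd, 5th, ...).
Starting from "marblet": after the first operation, "letmarb"; after the second, "ltab".

ltab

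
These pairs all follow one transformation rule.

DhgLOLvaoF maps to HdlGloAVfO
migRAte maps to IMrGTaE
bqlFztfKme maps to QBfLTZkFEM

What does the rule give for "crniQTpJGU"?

RCINtqjPug

What's happening: swap each adjacent pair of characters (1↔2, 3↔4, ...), then flip the case of every letter.
"crniQTpJGU" → "RCINtqjPug".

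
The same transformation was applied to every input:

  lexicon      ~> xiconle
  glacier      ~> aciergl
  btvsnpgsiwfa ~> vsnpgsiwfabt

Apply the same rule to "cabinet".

What's happening: move the first 2 characters to the end (rotate left by 2).
Doing the same to "cabinet": "binetca".

binetca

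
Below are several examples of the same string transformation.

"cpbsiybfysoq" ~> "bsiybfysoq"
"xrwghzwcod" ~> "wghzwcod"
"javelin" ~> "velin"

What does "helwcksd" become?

The transformation: delete the first 2 characters.
Applying that to "helwcksd" gives "lwcksd".

lwcksd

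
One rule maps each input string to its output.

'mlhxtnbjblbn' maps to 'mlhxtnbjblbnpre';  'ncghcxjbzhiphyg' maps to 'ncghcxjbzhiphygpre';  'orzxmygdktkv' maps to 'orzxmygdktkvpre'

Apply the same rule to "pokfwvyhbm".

pokfwvyhbmpre

The rule is to append "pre".
So "pokfwvyhbm" becomes "pokfwvyhbmpre".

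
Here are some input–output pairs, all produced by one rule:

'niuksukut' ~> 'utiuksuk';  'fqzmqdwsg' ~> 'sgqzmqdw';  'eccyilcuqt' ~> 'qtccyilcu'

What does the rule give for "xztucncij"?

What's happening: delete the first character, then move the last 2 characters to the front (rotate right by 2).
"xztucncij" → "ztucncij" → "ijztucnc".

ijztucnc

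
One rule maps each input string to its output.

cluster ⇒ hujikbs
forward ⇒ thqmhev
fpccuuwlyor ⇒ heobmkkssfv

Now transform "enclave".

The pattern: shift every letter 10 places backward in the alphabet (wrapping around), then reverse the string.
Doing the same to "enclave": "ulqbsdu".

ulqbsdu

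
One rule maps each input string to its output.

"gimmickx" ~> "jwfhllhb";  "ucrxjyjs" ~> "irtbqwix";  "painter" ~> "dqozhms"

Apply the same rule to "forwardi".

What's happening: shift every letter 1 place backward in the alphabet (wrapping around), then move the last 2 characters to the front (rotate right by 2).
On "forwardi": the first step gives "enqvzqch", and the second then gives "chenqvzq".

chenqvzq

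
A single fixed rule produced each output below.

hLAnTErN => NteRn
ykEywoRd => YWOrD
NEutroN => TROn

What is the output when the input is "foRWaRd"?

The pattern: flip the case of every letter, then delete the first 3 characters.
On "foRWaRd": the first step gives "FOrwArD", and the second then gives "wArD".

wArD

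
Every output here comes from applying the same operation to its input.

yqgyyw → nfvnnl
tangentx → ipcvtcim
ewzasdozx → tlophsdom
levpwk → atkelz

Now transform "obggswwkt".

dqvvhllzi

Looking at the pairs, the operation is to shift every letter 11 places backward in the alphabet (wrapping around).
On "obggswwkt" that produces "dqvvhllzi".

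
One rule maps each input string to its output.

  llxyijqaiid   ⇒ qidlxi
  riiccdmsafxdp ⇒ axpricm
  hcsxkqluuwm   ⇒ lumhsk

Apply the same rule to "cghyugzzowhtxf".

ohxchuz

The pattern: keep every other character starting from the first (positions 1st, 3rd, 5th, ...), then move the last 3 characters to the front (rotate right by 3).
"cghyugzzowhtxf" → "chuzohx" → "ohxchuz".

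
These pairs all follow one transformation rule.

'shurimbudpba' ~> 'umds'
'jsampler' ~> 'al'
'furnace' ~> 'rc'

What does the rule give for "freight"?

Each output is the input with this applied: swap the first and last characters, then keep one character in every 3, starting at position 3 (positions 3rd, 6th, 9th, ...).
For "freight" the result is "eh".

eh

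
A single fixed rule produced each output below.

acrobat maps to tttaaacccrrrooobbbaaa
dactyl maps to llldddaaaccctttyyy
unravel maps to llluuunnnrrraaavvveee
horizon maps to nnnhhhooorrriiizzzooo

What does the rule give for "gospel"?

What's happening: repeat every character 3 times, then move the last 3 characters to the front (rotate right by 3).
Working it through for "gospel": intermediate "gggooossspppeeelll", final "lllgggooossspppeee".
(Check on "horizon": → "hhhooorrriiizzzooonnn" → "nnnhhhooorrriiizzzooo" ✓)

lllgggooossspppeee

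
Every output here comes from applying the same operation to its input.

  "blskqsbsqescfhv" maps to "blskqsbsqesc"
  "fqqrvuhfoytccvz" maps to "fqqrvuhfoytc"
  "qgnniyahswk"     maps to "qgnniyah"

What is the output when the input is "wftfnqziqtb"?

wftfnqzi

Each output is the input with this applied: delete the last 3 characters.
For "wftfnqziqtb" the result is "wftfnqzi".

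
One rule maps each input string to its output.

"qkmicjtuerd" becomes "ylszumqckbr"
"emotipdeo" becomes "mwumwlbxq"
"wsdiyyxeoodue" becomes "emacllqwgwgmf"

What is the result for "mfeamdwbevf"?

Looking at the pairs, the operation is to shift every letter 8 places forward in the alphabet (wrapping around), then take characters alternately from the front and the back (1st, last, 2nd, 2nd-last, ...).
"mfeamdwbevf" → "unmiulejmdn" → "unndmmijuel".

unndmmijuel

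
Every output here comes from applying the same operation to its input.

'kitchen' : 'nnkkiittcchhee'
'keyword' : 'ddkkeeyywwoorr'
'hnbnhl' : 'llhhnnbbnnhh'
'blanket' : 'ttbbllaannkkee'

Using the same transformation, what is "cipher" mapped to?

rrcciipphhee

Rule — move the last character to the front, then double every character.
Starting from "cipher": after the first operation, "rciphe"; after the second, "rrcciipphhee".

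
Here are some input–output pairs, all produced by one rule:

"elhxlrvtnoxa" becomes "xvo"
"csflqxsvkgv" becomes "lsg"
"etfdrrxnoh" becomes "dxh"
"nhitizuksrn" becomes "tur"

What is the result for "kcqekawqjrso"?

Rule — delete the first 3 characters, then keep one character in every 3, starting at position 1 (positions 1st, 4th, 7th, ...).
Working it through for "kcqekawqjrso": intermediate "ekawqjrso", final "ewr".

ewr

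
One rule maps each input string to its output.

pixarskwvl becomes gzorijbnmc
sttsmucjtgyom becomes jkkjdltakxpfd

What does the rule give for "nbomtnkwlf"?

esfdkebncw

The rule is to shift every letter 9 places backward in the alphabet (wrapping around).
So "nbomtnkwlf" becomes "esfdkebncw".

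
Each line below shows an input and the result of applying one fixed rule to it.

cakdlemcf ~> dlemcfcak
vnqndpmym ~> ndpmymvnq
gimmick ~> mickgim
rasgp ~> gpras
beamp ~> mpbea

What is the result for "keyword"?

The pattern: move the first 3 characters to the end (rotate left by 3).
On "keyword" that produces "wordkey".

wordkey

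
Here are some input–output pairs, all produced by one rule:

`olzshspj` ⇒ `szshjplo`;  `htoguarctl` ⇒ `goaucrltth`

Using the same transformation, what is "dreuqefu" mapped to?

Each output is the input with this applied: move the first 2 characters to the end (rotate left by 2), then swap each adjacent pair of characters (1↔2, 3↔4, ...).
"dreuqefu" → "euqefudr" → "ueequfrd".
(Check on "htoguarctl": → "oguarctlht" → "goaucrltth" ✓)

ueequfrd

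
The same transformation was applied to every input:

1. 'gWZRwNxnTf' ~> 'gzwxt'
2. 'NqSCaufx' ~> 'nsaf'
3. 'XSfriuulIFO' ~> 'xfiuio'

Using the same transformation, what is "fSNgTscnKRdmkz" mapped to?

fntckdk

The transformation: keep every other character starting from the first (positions 1st, 3rd, 5th, ...), then convert every letter to lowercase.
On "fSNgTscnKRdmkz" that produces "fntckdk".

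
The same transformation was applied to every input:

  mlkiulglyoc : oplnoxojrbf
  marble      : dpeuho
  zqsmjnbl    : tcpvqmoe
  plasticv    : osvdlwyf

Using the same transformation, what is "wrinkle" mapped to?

Looking at the pairs, the operation is to swap each adjacent pair of characters (1↔2, 3↔4, ...), then shift every letter 3 places forward in the alphabet (wrapping around).
On "wrinkle": the first step gives "rwnilke", and the second then gives "uzqlonh".

uzqlonh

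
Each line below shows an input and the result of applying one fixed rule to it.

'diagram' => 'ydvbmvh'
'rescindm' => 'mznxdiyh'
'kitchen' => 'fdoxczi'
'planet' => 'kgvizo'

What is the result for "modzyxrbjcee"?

hjyutsmwexzz

In each case the input is transformed by: shift every letter 5 places backward in the alphabet (wrapping around).
On "modzyxrbjcee" that produces "hjyutsmwexzz".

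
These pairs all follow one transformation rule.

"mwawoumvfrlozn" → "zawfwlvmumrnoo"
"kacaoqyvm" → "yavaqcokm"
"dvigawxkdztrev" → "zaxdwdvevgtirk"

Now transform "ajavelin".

vanaleji

Each output is the input with this applied: sort the characters into reverse alphabetical order, then take characters alternately from the front and the back (1st, last, 2nd, 2nd-last, ...).
Applying both steps to "ajavelin": "vnljieaa", then "vanaleji".
(Check on "kacaoqyvm": → "yvqomkcaa" → "yavaqcokm" ✓)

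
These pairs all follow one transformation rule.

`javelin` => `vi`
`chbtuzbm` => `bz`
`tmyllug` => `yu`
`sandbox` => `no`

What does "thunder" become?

ue

What's happening: keep one character in every 3, starting at position 3 (positions 3rd, 6th, 9th, ...).
For "thunder" the result is "ue".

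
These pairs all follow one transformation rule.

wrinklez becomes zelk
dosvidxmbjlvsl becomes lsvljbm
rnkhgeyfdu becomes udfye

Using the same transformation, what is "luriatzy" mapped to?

yzta

In each case the input is transformed by: take characters alternately from the front and the back (1st, last, 2nd, 2nd-last, ...), then keep every other character starting from the second (positions 2nd, 4th, 6th, ...).
Starting from "luriatzy": after the first operation, "lyuzrtia"; after the second, "yzta".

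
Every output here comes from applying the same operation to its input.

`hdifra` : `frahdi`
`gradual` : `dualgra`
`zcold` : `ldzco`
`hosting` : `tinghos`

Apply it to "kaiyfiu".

The rule is to move the first 3 characters to the end (rotate left by 3).
On "kaiyfiu" that produces "yfiukai".

yfiukai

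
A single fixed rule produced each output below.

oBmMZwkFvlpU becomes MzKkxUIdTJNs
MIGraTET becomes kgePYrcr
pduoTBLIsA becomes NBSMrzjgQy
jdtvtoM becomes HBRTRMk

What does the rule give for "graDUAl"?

EPYbsyJ

Looking at the pairs, the operation is to flip the case of every letter, then shift every letter 2 places backward in the alphabet (wrapping around).
Applying both steps to "graDUAl": "GRAduaL", then "EPYbsyJ".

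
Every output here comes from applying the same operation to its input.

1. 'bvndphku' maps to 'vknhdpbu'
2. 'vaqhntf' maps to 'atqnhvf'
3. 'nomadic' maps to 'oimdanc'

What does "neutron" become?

Each output is the input with this applied: take characters alternately from the front and the back (1st, last, 2nd, 2nd-last, ...), then move the first 2 characters to the end (rotate left by 2).
On "neutron": the first step gives "nneourt", and the second then gives "eourtnn".

eourtnn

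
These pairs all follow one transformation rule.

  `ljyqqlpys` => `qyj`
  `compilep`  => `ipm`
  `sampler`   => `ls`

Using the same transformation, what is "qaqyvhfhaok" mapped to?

vhkq

In each case the input is transformed by: move the first 3 characters to the end (rotate left by 3), then keep one character in every 3, starting at position 2 (positions 2nd, 5th, 8th, ...).
Starting from "qaqyvhfhaok": after the first operation, "yvhfhaokqaq"; after the second, "vhkq".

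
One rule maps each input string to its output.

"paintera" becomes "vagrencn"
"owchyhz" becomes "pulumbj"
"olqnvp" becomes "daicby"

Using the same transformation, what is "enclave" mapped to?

The transformation: shift every letter 13 places forward in the alphabet (wrapping around) — i.e. ROT13, then move the first 2 characters to the end (rotate left by 2).
Working it through for "enclave": intermediate "rapynir", final "pynirra".

pynirra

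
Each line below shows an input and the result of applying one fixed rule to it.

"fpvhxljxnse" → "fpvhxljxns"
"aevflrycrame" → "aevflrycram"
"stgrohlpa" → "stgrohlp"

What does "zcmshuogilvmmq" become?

zcmshuogilvmm

The rule is to delete the last character.
Doing the same to "zcmshuogilvmmq": "zcmshuogilvmm".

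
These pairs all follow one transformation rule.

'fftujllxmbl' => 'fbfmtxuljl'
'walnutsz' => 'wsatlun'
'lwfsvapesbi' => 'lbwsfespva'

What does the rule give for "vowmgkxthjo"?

In each case the input is transformed by: delete the last character, then take characters alternately from the front and the back (1st, last, 2nd, 2nd-last, ...).
For "vowmgkxthjo", step one produces "vowmgkxthj"; step two turns that into "vjohwtmxgk".

vjohwtmxgk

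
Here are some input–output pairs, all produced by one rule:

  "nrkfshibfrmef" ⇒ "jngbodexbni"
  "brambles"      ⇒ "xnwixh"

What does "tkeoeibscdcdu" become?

The transformation: delete the last 2 characters, then shift every letter 4 places backward in the alphabet (wrapping around).
Working it through for "tkeoeibscdcdu": intermediate "tkeoeibscdc", final "pgakaexoyzy".

pgakaexoyzy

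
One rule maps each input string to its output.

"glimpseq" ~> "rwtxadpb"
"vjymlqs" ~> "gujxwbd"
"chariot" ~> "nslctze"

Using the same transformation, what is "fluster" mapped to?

Each output is the input with this applied: shift every letter 11 places forward in the alphabet (wrapping around).
For "fluster" the result is "qwfdepc".

qwfdepc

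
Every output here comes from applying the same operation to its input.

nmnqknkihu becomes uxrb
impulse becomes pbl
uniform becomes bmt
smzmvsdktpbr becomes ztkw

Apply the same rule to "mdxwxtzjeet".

Looking at the pairs, the operation is to shift every letter 7 places forward in the alphabet (wrapping around), then keep one character in every 3, starting at position 1 (positions 1st, 4th, 7th, ...).
For "mdxwxtzjeet", step one produces "tkedeagqlla"; step two turns that into "tdgl".

tdgl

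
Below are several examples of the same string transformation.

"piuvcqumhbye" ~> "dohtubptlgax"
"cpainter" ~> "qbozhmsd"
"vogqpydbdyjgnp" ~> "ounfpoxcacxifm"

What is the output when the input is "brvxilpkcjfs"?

The transformation: move the last character to the front, then shift every letter 1 place backward in the alphabet (wrapping around).
Applying that to "brvxilpkcjfs" gives "raquwhkojbie".

raquwhkojbie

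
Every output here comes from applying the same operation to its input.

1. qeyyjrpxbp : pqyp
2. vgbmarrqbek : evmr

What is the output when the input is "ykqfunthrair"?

ayft

The rule is to keep one character in every 3, starting at position 1 (positions 1st, 4th, 7th, ...), then move the last character to the front.
Working it through for "ykqfunthrair": intermediate "yfta", final "ayft".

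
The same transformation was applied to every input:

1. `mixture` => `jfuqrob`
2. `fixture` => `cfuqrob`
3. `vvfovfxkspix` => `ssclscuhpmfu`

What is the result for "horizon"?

elofwlk

What's happening: shift every letter 3 places backward in the alphabet (wrapping around).
Applying that to "horizon" gives "elofwlk".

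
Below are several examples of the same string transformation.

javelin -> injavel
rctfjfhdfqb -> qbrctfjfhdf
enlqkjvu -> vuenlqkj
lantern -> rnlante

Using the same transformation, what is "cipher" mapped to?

erciph

In each case the input is transformed by: move the last 2 characters to the front (rotate right by 2).
On "cipher" that produces "erciph".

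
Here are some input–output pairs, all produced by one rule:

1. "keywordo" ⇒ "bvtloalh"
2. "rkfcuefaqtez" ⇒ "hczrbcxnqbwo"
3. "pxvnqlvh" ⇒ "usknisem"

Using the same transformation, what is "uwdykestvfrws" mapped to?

The pattern: shift every letter 3 places backward in the alphabet (wrapping around), then move the first character to the end.
Applying that to "uwdykestvfrws" gives "tavhbpqscotpr".

tavhbpqscotpr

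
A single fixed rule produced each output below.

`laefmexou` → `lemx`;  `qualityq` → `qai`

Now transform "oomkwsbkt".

omwb

The transformation: delete the last 2 characters, then keep every other character starting from the first (positions 1st, 3rd, 5th, ...).
So "oomkwsbkt" becomes "omwb".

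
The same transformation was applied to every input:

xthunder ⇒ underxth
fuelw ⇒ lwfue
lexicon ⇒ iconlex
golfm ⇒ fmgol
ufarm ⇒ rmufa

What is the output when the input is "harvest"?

vesthar

The transformation: move the first 3 characters to the end (rotate left by 3).
"harvest" → "vesthar".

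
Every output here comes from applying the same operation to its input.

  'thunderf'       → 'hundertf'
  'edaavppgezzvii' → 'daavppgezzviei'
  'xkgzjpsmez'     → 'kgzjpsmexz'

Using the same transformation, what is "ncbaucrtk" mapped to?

cbaucrtnk

The rule is to swap the first and last characters, then move the first character to the end.
For "ncbaucrtk", step one produces "kcbaucrtn"; step two turns that into "cbaucrtnk".
(Check on "thunderf": → "fhundert" → "hundertf" ✓)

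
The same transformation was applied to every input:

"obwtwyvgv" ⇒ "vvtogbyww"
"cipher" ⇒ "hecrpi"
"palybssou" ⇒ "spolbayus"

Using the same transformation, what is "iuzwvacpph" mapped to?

uppihcazwv

What's happening: sort the characters into reverse alphabetical order, then move the first 3 characters to the end (rotate left by 3).
On "iuzwvacpph": the first step gives "zwvuppihca", and the second then gives "uppihcazwv".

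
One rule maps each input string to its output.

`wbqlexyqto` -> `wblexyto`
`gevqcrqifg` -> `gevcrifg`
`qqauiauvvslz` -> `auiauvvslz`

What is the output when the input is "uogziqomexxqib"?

uogziomexxib

Rule — remove every "q".
So "uogziqomexxqib" becomes "uogziomexxib".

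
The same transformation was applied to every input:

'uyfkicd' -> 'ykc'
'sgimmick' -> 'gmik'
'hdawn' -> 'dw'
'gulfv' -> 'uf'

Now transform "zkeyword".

kyod

The pattern: keep every other character starting from the second (positions 2nd, 4th, 6th, ...).
"zkeyword" → "kyod".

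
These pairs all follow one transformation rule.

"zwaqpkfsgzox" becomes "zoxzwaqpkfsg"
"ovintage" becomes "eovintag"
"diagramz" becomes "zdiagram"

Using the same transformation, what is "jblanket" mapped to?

Looking at the pairs, the operation is to swap the front and back halves of the string, then move the first 3 characters to the end (rotate left by 3).
So "jblanket" becomes "tjblanke".

tjblanke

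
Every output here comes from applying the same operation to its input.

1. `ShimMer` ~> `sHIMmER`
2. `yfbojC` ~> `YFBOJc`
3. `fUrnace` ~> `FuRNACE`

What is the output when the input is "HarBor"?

hARbOR

Each output is the input with this applied: flip the case of every letter.
On "HarBor" that produces "hARbOR".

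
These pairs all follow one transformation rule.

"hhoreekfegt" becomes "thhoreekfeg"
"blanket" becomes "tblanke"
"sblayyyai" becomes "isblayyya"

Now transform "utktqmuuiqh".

hutktqmuuiq

In each case the input is transformed by: move the last character to the front.
Applying that to "utktqmuuiqh" gives "hutktqmuuiq".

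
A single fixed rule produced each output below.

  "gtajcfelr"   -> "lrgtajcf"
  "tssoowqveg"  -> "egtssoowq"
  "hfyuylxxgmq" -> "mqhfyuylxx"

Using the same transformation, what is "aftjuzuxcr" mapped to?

craftjuzu

The transformation: move the last 3 characters to the front (rotate right by 3), then delete the first character.
Doing the same to "aftjuzuxcr": "craftjuzu".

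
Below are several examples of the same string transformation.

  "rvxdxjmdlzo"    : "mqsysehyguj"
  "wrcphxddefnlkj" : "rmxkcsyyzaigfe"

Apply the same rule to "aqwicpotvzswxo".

What's happening: shift every letter 5 places backward in the alphabet (wrapping around).
"aqwicpotvzswxo" → "vlrdxkjoqunrsj".

vlrdxkjoqunrsj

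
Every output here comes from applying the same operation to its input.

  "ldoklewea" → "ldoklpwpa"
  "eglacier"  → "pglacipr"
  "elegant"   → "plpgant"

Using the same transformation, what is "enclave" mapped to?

What's happening: replace every "e" with "p".
On "enclave" that produces "pnclavp".

pnclavp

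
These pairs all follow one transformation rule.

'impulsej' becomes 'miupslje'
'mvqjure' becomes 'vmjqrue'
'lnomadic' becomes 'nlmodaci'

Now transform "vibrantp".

What's happening: swap each adjacent pair of characters (1↔2, 3↔4, ...).
For "vibrantp" the result is "ivrbnapt".

ivrbnapt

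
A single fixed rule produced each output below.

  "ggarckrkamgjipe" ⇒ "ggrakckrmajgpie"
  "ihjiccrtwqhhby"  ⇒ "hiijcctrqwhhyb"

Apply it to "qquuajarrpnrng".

The transformation: swap each adjacent pair of characters (1↔2, 3↔4, ...).
On "qquuajarrpnrng" that produces "qquujaraprrngn".

qquujaraprrngn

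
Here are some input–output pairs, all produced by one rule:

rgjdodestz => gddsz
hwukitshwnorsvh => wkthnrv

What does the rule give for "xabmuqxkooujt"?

amqkoj

What's happening: keep every other character starting from the second (positions 2nd, 4th, 6th, ...).
Applying that to "xabmuqxkooujt" gives "amqkoj".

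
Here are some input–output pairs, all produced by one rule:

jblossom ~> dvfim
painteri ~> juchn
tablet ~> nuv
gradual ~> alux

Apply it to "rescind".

lymw

The transformation: delete the last 3 characters, then shift every letter 6 places backward in the alphabet (wrapping around).
Working it through for "rescind": intermediate "resc", final "lymw".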